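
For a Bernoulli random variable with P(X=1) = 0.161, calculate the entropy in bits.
0.6367 bits

The binary entropy function is:
H(p) = -p log(p) - (1-p) log(1-p)

H(0.161) = -0.161 × log_2(0.161) - 0.839 × log_2(0.839)
H(0.161) = 0.6367 bits

Note: Binary entropy is maximized at p=0.5 (H=1 bit) and minimized at p=0 or p=1 (H=0).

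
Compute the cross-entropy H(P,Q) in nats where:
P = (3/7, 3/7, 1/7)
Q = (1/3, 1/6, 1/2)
1.3378 nats

Cross-entropy: H(P,Q) = -Σ p(x) log q(x)

Alternatively: H(P,Q) = H(P) + D_KL(P||Q)
H(P) = 1.0042 nats
D_KL(P||Q) = 0.3335 nats

H(P,Q) = 1.0042 + 0.3335 = 1.3378 nats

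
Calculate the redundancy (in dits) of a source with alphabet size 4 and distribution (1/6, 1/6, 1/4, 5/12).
0.0337 dits

Redundancy measures how far a source is from maximum entropy:
R = H_max - H(X)

Maximum entropy for 4 symbols: H_max = log_10(4) = 0.6021 dits
Actual entropy: H(X) = 0.5683 dits
Redundancy: R = 0.6021 - 0.5683 = 0.0337 dits

This redundancy represents potential for compression: the source could be compressed by 0.0337 dits per symbol.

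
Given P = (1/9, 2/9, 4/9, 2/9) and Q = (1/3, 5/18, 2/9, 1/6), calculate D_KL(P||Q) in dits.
0.0870 dits

KL divergence: D_KL(P||Q) = Σ p(x) log(p(x)/q(x))

Computing term by term:
  x=0: 1/9 × log_10[(1/9)/(1/3)] = 1/9 × -0.4771 = -0.0530
  x=1: 2/9 × log_10[(2/9)/(5/18)] = 2/9 × -0.0969 = -0.0215
  x=2: 4/9 × log_10[(4/9)/(2/9)] = 4/9 × 0.3010 = 0.1338
  x=3: 2/9 × log_10[(2/9)/(1/6)] = 2/9 × 0.1249 = 0.0278

D_KL(P||Q) = 0.0870 dits

Note: KL divergence is always non-negative and equals 0 iff P = Q.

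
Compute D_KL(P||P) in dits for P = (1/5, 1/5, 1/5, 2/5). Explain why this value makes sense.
0.0000 dits

KL divergence satisfies the Gibbs inequality: D_KL(P||Q) ≥ 0 for all distributions P, Q.

D_KL(P||Q) = Σ p(x) log(p(x)/q(x))
Each term is p(x) × log_10(p(x)/p(x)) = p(x) × log_10(1) = 0, so the sum is 0.
D_KL(P||Q) = 0.0000 dits

When P = Q, the KL divergence is exactly 0, as there is no 'divergence' between identical distributions.

This non-negativity is a fundamental property: relative entropy cannot be negative because it measures how different Q is from P.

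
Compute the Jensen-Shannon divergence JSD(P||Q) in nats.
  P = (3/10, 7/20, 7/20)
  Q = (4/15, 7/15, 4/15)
0.0075 nats

Jensen-Shannon divergence is:
JSD(P||Q) = 0.5 × D_KL(P||M) + 0.5 × D_KL(Q||M)
where M = 0.5 × (P + Q) is the mixture distribution.

M = 0.5 × (3/10, 7/20, 7/20) + 0.5 × (4/15, 7/15, 4/15) = (0.283333, 0.408333, 0.308333)

D_KL(P||M) = 0.0076 nats
D_KL(Q||M) = 0.0074 nats

JSD(P||Q) = 0.5 × 0.0076 + 0.5 × 0.0074 = 0.0075 nats

Unlike KL divergence, JSD is symmetric and bounded: 0 ≤ JSD ≤ log(2).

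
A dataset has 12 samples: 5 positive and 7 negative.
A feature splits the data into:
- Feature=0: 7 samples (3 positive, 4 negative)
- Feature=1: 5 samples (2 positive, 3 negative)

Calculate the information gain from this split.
0.0006 bits

Information Gain = H(Y) - H(Y|Feature)

Before split:
P(positive) = 5/12 = 0.4167
H(Y) = 0.9799 bits

After split:
Feature=0: H = 0.9852 bits (weight = 7/12)
Feature=1: H = 0.9710 bits (weight = 5/12)
H(Y|Feature) = (7/12)×0.9852 + (5/12)×0.9710 = 0.9793 bits

Information Gain = 0.9799 - 0.9793 = 0.0006 bits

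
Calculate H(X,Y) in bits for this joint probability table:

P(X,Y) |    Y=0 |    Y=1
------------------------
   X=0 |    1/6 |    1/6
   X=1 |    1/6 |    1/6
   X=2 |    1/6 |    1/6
2.5850 bits

Joint entropy is H(X,Y) = -Σ_{x,y} p(x,y) log p(x,y).

Summing over all non-zero entries:
H(X,Y) = -[1/6·log_2(1/6) + 1/6·log_2(1/6) + 1/6·log_2(1/6) + 1/6·log_2(1/6) + 1/6·log_2(1/6) + 1/6·log_2(1/6)]
H(X,Y) = 2.5850 bits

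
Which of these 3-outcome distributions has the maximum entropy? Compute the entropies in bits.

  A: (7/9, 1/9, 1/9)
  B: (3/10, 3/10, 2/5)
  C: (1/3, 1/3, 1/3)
C

For a discrete distribution over n outcomes, entropy is maximized by the uniform distribution.

Computing entropies:
H(A) = 0.9864 bits
H(B) = 1.5710 bits
H(C) = 1.5850 bits

The uniform distribution (where all probabilities equal 1/3) achieves the maximum entropy of log_2(3) = 1.5850 bits.

Distribution C has the highest entropy.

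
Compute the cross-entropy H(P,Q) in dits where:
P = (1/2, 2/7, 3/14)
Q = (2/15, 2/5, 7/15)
0.6222 dits

Cross-entropy: H(P,Q) = -Σ p(x) log q(x)

Alternatively: H(P,Q) = H(P) + D_KL(P||Q)
H(P) = 0.4493 dits
D_KL(P||Q) = 0.1728 dits

H(P,Q) = 0.4493 + 0.1728 = 0.6222 dits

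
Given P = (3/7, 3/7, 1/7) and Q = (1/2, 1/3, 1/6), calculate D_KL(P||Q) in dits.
0.0085 dits

KL divergence: D_KL(P||Q) = Σ p(x) log(p(x)/q(x))

Computing term by term:
  x=0: 3/7 × log_10[(3/7)/(1/2)] = 3/7 × -0.0669 = -0.0287
  x=1: 3/7 × log_10[(3/7)/(1/3)] = 3/7 × 0.1091 = 0.0468
  x=2: 1/7 × log_10[(1/7)/(1/6)] = 1/7 × -0.0669 = -0.0096

D_KL(P||Q) = 0.0085 dits

Note: KL divergence is always non-negative and equals 0 iff P = Q.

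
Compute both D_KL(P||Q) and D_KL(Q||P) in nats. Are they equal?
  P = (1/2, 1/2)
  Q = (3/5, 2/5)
D_KL(P||Q) = 0.0204, D_KL(Q||P) = 0.0201

KL divergence is not symmetric: D_KL(P||Q) ≠ D_KL(Q||P) in general.

D_KL(P||Q) = 0.0204 nats
D_KL(Q||P) = 0.0201 nats

No, they are not equal!

This asymmetry is why KL divergence is not a true distance metric.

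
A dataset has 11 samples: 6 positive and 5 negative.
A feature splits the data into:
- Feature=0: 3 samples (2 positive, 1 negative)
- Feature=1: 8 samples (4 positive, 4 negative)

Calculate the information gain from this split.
0.0163 bits

Information Gain = H(Y) - H(Y|Feature)

Before split:
P(positive) = 6/11 = 0.5455
H(Y) = 0.9940 bits

After split:
Feature=0: H = 0.9183 bits (weight = 3/11)
Feature=1: H = 1.0000 bits (weight = 8/11)
H(Y|Feature) = (3/11)×0.9183 + (8/11)×1.0000 = 0.9777 bits

Information Gain = 0.9940 - 0.9777 = 0.0163 bits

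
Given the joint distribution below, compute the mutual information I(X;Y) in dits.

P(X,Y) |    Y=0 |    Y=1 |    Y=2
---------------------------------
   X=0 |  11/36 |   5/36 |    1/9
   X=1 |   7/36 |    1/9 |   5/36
0.0041 dits

Mutual information: I(X;Y) = H(X) + H(Y) - H(X,Y)

Marginals:
P(X) = (5/9, 4/9), H(X) = 0.2983 dits
P(Y) = (1/2, 1/4, 1/4), H(Y) = 0.4515 dits

Joint entropy: H(X,Y) = 0.7458 dits

I(X;Y) = 0.2983 + 0.4515 - 0.7458 = 0.0041 dits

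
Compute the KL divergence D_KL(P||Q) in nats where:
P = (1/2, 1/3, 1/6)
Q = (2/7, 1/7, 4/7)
0.3569 nats

KL divergence: D_KL(P||Q) = Σ p(x) log(p(x)/q(x))

Computing term by term:
  x=0: 1/2 × log_e[(1/2)/(2/7)] = 1/2 × 0.5596 = 0.2798
  x=1: 1/3 × log_e[(1/3)/(1/7)] = 1/3 × 0.8473 = 0.2824
  x=2: 1/6 × log_e[(1/6)/(4/7)] = 1/6 × -1.2321 = -0.2054

D_KL(P||Q) = 0.3569 nats

Note: KL divergence is always non-negative and equals 0 iff P = Q.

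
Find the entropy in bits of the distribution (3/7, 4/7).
0.9852 bits

Shannon entropy is H(X) = -Σ p(x) log p(x).

For P = (3/7, 4/7):
H = -3/7 × log_2(3/7) -4/7 × log_2(4/7)
H = 0.9852 bits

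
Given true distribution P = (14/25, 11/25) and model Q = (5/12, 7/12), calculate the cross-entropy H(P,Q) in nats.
0.7274 nats

Cross-entropy: H(P,Q) = -Σ p(x) log q(x)

Alternatively: H(P,Q) = H(P) + D_KL(P||Q)
H(P) = 0.6859 nats
D_KL(P||Q) = 0.0415 nats

H(P,Q) = 0.6859 + 0.0415 = 0.7274 nats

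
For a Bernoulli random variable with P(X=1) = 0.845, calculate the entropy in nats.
0.4313 nats

The binary entropy function is:
H(p) = -p log(p) - (1-p) log(1-p)

H(0.845) = -0.845 × log_e(0.845) - 0.155 × log_e(0.155)
H(0.845) = 0.4313 nats

Note: Binary entropy is maximized at p=0.5 (H=1 bit) and minimized at p=0 or p=1 (H=0).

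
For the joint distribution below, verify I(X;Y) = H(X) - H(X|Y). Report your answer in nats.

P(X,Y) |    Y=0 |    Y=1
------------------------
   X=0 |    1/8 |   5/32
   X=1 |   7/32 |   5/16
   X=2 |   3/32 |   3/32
I(X;Y) = 0.0022 nats

Mutual information has multiple equivalent forms:
- I(X;Y) = H(X) - H(X|Y)
- I(X;Y) = H(Y) - H(Y|X)
- I(X;Y) = H(X) + H(Y) - H(X,Y)

Computing all quantities:
H(X) = 1.0067, H(Y) = 0.6853, H(X,Y) = 1.6898
H(X|Y) = 1.0044, H(Y|X) = 0.6831

Verification:
H(X) - H(X|Y) = 1.0067 - 1.0044 = 0.0022
H(Y) - H(Y|X) = 0.6853 - 0.6831 = 0.0022
H(X) + H(Y) - H(X,Y) = 1.0067 + 0.6853 - 1.6898 = 0.0022

All forms give I(X;Y) = 0.0022 nats. ✓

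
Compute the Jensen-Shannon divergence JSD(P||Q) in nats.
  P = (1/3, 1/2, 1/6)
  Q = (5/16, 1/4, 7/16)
0.0529 nats

Jensen-Shannon divergence is:
JSD(P||Q) = 0.5 × D_KL(P||M) + 0.5 × D_KL(Q||M)
where M = 0.5 × (P + Q) is the mixture distribution.

M = 0.5 × (1/3, 1/2, 1/6) + 0.5 × (5/16, 1/4, 7/16) = (0.322917, 3/8, 0.302083)

D_KL(P||M) = 0.0553 nats
D_KL(Q||M) = 0.0504 nats

JSD(P||Q) = 0.5 × 0.0553 + 0.5 × 0.0504 = 0.0529 nats

Unlike KL divergence, JSD is symmetric and bounded: 0 ≤ JSD ≤ log(2).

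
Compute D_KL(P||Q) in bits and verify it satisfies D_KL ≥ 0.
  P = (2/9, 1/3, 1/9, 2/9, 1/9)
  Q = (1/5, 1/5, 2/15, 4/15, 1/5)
0.0975 bits

KL divergence satisfies the Gibbs inequality: D_KL(P||Q) ≥ 0 for all distributions P, Q.

D_KL(P||Q) = Σ p(x) log(p(x)/q(x))
Term by term:
  x=0: 2/9 × log_2[(2/9)/(1/5)] = 0.0338
  x=1: 1/3 × log_2[(1/3)/(1/5)] = 0.2457
  x=2: 1/9 × log_2[(1/9)/(2/15)] = -0.0292
  x=3: 2/9 × log_2[(2/9)/(4/15)] = -0.0585
  x=4: 1/9 × log_2[(1/9)/(1/5)] = -0.0942
D_KL(P||Q) = 0.0975 bits

D_KL(P||Q) = 0.0975 ≥ 0 ✓

This non-negativity is a fundamental property: relative entropy cannot be negative because it measures how different Q is from P.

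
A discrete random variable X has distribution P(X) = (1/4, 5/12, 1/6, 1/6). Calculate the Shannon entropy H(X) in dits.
0.5683 dits

Shannon entropy is H(X) = -Σ p(x) log p(x).

For P = (1/4, 5/12, 1/6, 1/6):
H = -1/4 × log_10(1/4) -5/12 × log_10(5/12) -1/6 × log_10(1/6) -1/6 × log_10(1/6)
H = 0.5683 dits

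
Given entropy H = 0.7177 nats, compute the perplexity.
2.0497

Perplexity is e^H (or exp(H) for natural log).

H = 0.7177 nats
Perplexity = e^0.7177 = 2.0497

Interpretation: The model's uncertainty is equivalent to choosing uniformly among 2.0 options.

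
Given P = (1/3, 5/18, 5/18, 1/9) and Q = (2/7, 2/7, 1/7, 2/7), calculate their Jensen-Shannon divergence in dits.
0.0138 dits

Jensen-Shannon divergence is:
JSD(P||Q) = 0.5 × D_KL(P||M) + 0.5 × D_KL(Q||M)
where M = 0.5 × (P + Q) is the mixture distribution.

M = 0.5 × (1/3, 5/18, 5/18, 1/9) + 0.5 × (2/7, 2/7, 1/7, 2/7) = (0.309524, 0.281746, 0.210317, 0.198413)

D_KL(P||M) = 0.0146 dits
D_KL(Q||M) = 0.0131 dits

JSD(P||Q) = 0.5 × 0.0146 + 0.5 × 0.0131 = 0.0138 dits

Unlike KL divergence, JSD is symmetric and bounded: 0 ≤ JSD ≤ log(2).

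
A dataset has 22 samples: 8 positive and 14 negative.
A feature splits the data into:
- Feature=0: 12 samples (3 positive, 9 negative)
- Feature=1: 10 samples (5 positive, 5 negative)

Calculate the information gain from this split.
0.0486 bits

Information Gain = H(Y) - H(Y|Feature)

Before split:
P(positive) = 8/22 = 0.3636
H(Y) = 0.9457 bits

After split:
Feature=0: H = 0.8113 bits (weight = 12/22)
Feature=1: H = 1.0000 bits (weight = 10/22)
H(Y|Feature) = (12/22)×0.8113 + (10/22)×1.0000 = 0.8971 bits

Information Gain = 0.9457 - 0.8971 = 0.0486 bits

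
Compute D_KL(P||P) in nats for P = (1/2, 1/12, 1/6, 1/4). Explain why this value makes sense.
0.0000 nats

KL divergence satisfies the Gibbs inequality: D_KL(P||Q) ≥ 0 for all distributions P, Q.

D_KL(P||Q) = Σ p(x) log(p(x)/q(x))
Each term is p(x) × log_e(p(x)/p(x)) = p(x) × log_e(1) = 0, so the sum is 0.
D_KL(P||Q) = 0.0000 nats

When P = Q, the KL divergence is exactly 0, as there is no 'divergence' between identical distributions.

This non-negativity is a fundamental property: relative entropy cannot be negative because it measures how different Q is from P.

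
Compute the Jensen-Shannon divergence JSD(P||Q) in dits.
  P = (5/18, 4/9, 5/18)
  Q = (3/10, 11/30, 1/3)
0.0015 dits

Jensen-Shannon divergence is:
JSD(P||Q) = 0.5 × D_KL(P||M) + 0.5 × D_KL(Q||M)
where M = 0.5 × (P + Q) is the mixture distribution.

M = 0.5 × (5/18, 4/9, 5/18) + 0.5 × (3/10, 11/30, 1/3) = (0.288889, 0.405556, 11/36)

D_KL(P||M) = 0.0014 dits
D_KL(Q||M) = 0.0015 dits

JSD(P||Q) = 0.5 × 0.0014 + 0.5 × 0.0015 = 0.0015 dits

Unlike KL divergence, JSD is symmetric and bounded: 0 ≤ JSD ≤ log(2).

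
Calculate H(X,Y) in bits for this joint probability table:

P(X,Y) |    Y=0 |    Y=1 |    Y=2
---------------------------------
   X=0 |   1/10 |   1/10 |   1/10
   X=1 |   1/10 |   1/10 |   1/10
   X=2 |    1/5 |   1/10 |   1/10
3.1219 bits

Joint entropy is H(X,Y) = -Σ_{x,y} p(x,y) log p(x,y).

Summing over all non-zero entries:
H(X,Y) = -[1/10·log_2(1/10) + 1/10·log_2(1/10) + 1/10·log_2(1/10) + 1/10·log_2(1/10) + 1/10·log_2(1/10) + 1/10·log_2(1/10) + 1/5·log_2(1/5) + 1/10·log_2(1/10) + 1/10·log_2(1/10)]
H(X,Y) = 3.1219 bits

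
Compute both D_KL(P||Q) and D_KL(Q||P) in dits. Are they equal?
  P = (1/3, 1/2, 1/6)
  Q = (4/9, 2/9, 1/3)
D_KL(P||Q) = 0.0843, D_KL(Q||P) = 0.0776

KL divergence is not symmetric: D_KL(P||Q) ≠ D_KL(Q||P) in general.

D_KL(P||Q) = 0.0843 dits
D_KL(Q||P) = 0.0776 dits

No, they are not equal!

This asymmetry is why KL divergence is not a true distance metric.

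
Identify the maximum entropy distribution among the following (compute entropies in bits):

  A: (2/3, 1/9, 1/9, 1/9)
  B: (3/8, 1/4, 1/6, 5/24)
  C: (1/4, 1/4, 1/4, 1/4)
C

For a discrete distribution over n outcomes, entropy is maximized by the uniform distribution.

Computing entropies:
H(A) = 1.4466 bits
H(B) = 1.9329 bits
H(C) = 2.0000 bits

The uniform distribution (where all probabilities equal 1/4) achieves the maximum entropy of log_2(4) = 2.0000 bits.

Distribution C has the highest entropy.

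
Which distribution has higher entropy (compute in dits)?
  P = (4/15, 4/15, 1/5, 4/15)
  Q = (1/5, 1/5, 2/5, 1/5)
P

Computing entropies in dits:
H(P) = 0.5990
H(Q) = 0.5786

Distribution P has higher entropy.

Intuition: The distribution closer to uniform (more spread out) has higher entropy.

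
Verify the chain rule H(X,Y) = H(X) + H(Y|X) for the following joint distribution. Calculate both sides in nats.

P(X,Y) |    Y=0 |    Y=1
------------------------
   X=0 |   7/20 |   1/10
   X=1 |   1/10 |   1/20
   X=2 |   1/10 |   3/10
H(X,Y) = 1.5692, H(X) = 1.0104, H(Y|X) = 0.5588 (all in nats)

Chain rule: H(X,Y) = H(X) + H(Y|X)

Left side — joint entropy directly:
H(X,Y) = -Σ p(x,y) log p(x,y) = 1.5692 nats

Right side — compute H(Y|X) from the conditional distributions:
P(X) = (9/20, 3/20, 2/5), so H(X) = 1.0104 nats
H(Y|X) = Σ_x P(X=x) · H(Y|X=x):
  P(Y|X=0) = (7/9, 2/9), H(Y|X=0) = 0.5297, weight P(X=0) = 9/20
  P(Y|X=1) = (2/3, 1/3), H(Y|X=1) = 0.6365, weight P(X=1) = 3/20
  P(Y|X=2) = (1/4, 3/4), H(Y|X=2) = 0.5623, weight P(X=2) = 2/5
H(Y|X) = 0.5588 nats

H(X) + H(Y|X) = 1.0104 + 0.5588 = 1.5692 nats

Both sides equal 1.5692 nats. ✓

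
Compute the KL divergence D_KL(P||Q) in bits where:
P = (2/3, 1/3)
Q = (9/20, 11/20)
0.1372 bits

KL divergence: D_KL(P||Q) = Σ p(x) log(p(x)/q(x))

Computing term by term:
  x=0: 2/3 × log_2[(2/3)/(9/20)] = 2/3 × 0.5670 = 0.3780
  x=1: 1/3 × log_2[(1/3)/(11/20)] = 1/3 × -0.7225 = -0.2408

D_KL(P||Q) = 0.1372 bits

Note: KL divergence is always non-negative and equals 0 iff P = Q.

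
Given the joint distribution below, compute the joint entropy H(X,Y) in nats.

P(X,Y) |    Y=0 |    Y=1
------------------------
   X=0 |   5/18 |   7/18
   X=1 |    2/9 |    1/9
1.3015 nats

Joint entropy is H(X,Y) = -Σ_{x,y} p(x,y) log p(x,y).

Summing over all non-zero entries:
H(X,Y) = -[5/18·log_e(5/18) + 7/18·log_e(7/18) + 2/9·log_e(2/9) + 1/9·log_e(1/9)]
H(X,Y) = 1.3015 nats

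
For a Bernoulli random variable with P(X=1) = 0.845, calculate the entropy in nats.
0.4313 nats

The binary entropy function is:
H(p) = -p log(p) - (1-p) log(1-p)

H(0.845) = -0.845 × log_e(0.845) - 0.155 × log_e(0.155)
H(0.845) = 0.4313 nats

Note: Binary entropy is maximized at p=0.5 (H=1 bit) and minimized at p=0 or p=1 (H=0).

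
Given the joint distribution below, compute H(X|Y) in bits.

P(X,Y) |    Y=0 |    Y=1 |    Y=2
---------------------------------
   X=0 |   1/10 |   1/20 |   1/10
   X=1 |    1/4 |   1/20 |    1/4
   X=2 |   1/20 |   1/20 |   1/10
1.4032 bits

Using the chain rule: H(X|Y) = H(X,Y) - H(Y)

First, compute H(X,Y) = 2.8610 bits

Marginal P(Y) = (2/5, 3/20, 9/20)
H(Y) = 1.4577 bits

H(X|Y) = H(X,Y) - H(Y) = 2.8610 - 1.4577 = 1.4032 bits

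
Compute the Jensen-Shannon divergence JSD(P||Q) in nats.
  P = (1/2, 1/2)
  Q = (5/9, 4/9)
0.0015 nats

Jensen-Shannon divergence is:
JSD(P||Q) = 0.5 × D_KL(P||M) + 0.5 × D_KL(Q||M)
where M = 0.5 × (P + Q) is the mixture distribution.

M = 0.5 × (1/2, 1/2) + 0.5 × (5/9, 4/9) = (19/36, 17/36)

D_KL(P||M) = 0.0015 nats
D_KL(Q||M) = 0.0016 nats

JSD(P||Q) = 0.5 × 0.0015 + 0.5 × 0.0016 = 0.0015 nats

Unlike KL divergence, JSD is symmetric and bounded: 0 ≤ JSD ≤ log(2).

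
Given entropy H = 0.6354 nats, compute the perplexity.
1.8878

Perplexity is e^H (or exp(H) for natural log).

H = 0.6354 nats
Perplexity = e^0.6354 = 1.8878

Interpretation: The model's uncertainty is equivalent to choosing uniformly among 1.9 options.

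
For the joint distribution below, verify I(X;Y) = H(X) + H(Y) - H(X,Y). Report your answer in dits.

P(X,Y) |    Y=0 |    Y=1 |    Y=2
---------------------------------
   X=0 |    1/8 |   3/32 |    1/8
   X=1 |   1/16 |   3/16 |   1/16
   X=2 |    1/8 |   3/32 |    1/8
I(X;Y) = 0.0210 dits

Mutual information has multiple equivalent forms:
- I(X;Y) = H(X) - H(X|Y)
- I(X;Y) = H(Y) - H(Y|X)
- I(X;Y) = H(X) + H(Y) - H(X,Y)

Computing all quantities:
H(X) = 0.4767, H(Y) = 0.4755, H(X,Y) = 0.9311
H(X|Y) = 0.4557, H(Y|X) = 0.4544

Verification:
H(X) - H(X|Y) = 0.4767 - 0.4557 = 0.0210
H(Y) - H(Y|X) = 0.4755 - 0.4544 = 0.0210
H(X) + H(Y) - H(X,Y) = 0.4767 + 0.4755 - 0.9311 = 0.0210

All forms give I(X;Y) = 0.0210 dits. ✓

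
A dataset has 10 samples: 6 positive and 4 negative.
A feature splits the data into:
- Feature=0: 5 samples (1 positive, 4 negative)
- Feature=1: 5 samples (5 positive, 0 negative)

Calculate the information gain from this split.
0.6100 bits

Information Gain = H(Y) - H(Y|Feature)

Before split:
P(positive) = 6/10 = 0.6000
H(Y) = 0.9710 bits

After split:
Feature=0: H = 0.7219 bits (weight = 5/10)
Feature=1: H = 0.0000 bits (weight = 5/10)
H(Y|Feature) = (5/10)×0.7219 + (5/10)×0.0000 = 0.3610 bits

Information Gain = 0.9710 - 0.3610 = 0.6100 bits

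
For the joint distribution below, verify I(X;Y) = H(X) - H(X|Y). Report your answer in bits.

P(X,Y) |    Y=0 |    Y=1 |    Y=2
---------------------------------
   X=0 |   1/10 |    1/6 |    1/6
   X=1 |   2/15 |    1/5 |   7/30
I(X;Y) = 0.0008 bits

Mutual information has multiple equivalent forms:
- I(X;Y) = H(X) - H(X|Y)
- I(X;Y) = H(Y) - H(Y|X)
- I(X;Y) = H(X) + H(Y) - H(X,Y)

Computing all quantities:
H(X) = 0.9871, H(Y) = 1.5494, H(X,Y) = 2.5357
H(X|Y) = 0.9863, H(Y|X) = 1.5486

Verification:
H(X) - H(X|Y) = 0.9871 - 0.9863 = 0.0008
H(Y) - H(Y|X) = 1.5494 - 1.5486 = 0.0008
H(X) + H(Y) - H(X,Y) = 0.9871 + 1.5494 - 2.5357 = 0.0008

All forms give I(X;Y) = 0.0008 bits. ✓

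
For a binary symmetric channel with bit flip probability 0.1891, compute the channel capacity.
0.3004 bits

For a binary symmetric channel (BSC) with error probability p:
Capacity C = 1 - H(p) bits per symbol

where H(p) = -p log₂(p) - (1-p) log₂(1-p) is the binary entropy function.

H(0.1891) = 0.6996 bits
C = 1 - 0.6996 = 0.3004 bits per symbol

This means we can reliably transmit up to 0.3004 bits of information per channel use.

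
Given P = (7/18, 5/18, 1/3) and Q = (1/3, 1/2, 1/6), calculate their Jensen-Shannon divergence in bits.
0.0452 bits

Jensen-Shannon divergence is:
JSD(P||Q) = 0.5 × D_KL(P||M) + 0.5 × D_KL(Q||M)
where M = 0.5 × (P + Q) is the mixture distribution.

M = 0.5 × (7/18, 5/18, 1/3) + 0.5 × (1/3, 1/2, 1/6) = (13/36, 7/18, 1/4)

D_KL(P||M) = 0.0451 bits
D_KL(Q||M) = 0.0453 bits

JSD(P||Q) = 0.5 × 0.0451 + 0.5 × 0.0453 = 0.0452 bits

Unlike KL divergence, JSD is symmetric and bounded: 0 ≤ JSD ≤ log(2).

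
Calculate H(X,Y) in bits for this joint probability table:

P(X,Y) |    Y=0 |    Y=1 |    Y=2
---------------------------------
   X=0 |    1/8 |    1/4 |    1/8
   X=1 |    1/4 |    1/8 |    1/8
2.5000 bits

Joint entropy is H(X,Y) = -Σ_{x,y} p(x,y) log p(x,y).

Summing over all non-zero entries:
H(X,Y) = -[1/8·log_2(1/8) + 1/4·log_2(1/4) + 1/8·log_2(1/8) + 1/4·log_2(1/4) + 1/8·log_2(1/8) + 1/8·log_2(1/8)]
H(X,Y) = 2.5000 bits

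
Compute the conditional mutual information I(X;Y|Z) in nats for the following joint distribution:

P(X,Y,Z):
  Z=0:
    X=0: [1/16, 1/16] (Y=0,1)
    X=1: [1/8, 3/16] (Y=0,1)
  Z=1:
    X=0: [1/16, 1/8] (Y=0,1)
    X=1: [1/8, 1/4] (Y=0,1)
0.0018 nats

Conditional mutual information: I(X;Y|Z) = H(X|Z) + H(Y|Z) - H(X,Y|Z)

H(Z) = 0.6853
H(X,Z) = 1.3051 → H(X|Z) = 0.6198
H(Y,Z) = 1.3421 → H(Y|Z) = 0.6568
H(X,Y,Z) = 1.9601 → H(X,Y|Z) = 1.2748

I(X;Y|Z) = 0.6198 + 0.6568 - 1.2748 = 0.0018 nats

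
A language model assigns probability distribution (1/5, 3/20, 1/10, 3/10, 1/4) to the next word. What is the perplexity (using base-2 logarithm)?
4.6855

Perplexity is 2^H (or exp(H) for natural log).

First, H = -Σ p log p = 2.2282 bits
Perplexity = 2^2.2282 = 4.6855

Interpretation: The model's uncertainty is equivalent to choosing uniformly among 4.7 options.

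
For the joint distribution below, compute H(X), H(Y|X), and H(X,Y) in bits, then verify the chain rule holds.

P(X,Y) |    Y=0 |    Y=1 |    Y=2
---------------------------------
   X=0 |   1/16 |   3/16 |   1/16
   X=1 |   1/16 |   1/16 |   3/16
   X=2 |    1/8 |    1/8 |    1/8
H(X,Y) = 3.0306, H(X) = 1.5794, H(Y|X) = 1.4512 (all in bits)

Chain rule: H(X,Y) = H(X) + H(Y|X)

Left side — joint entropy directly:
H(X,Y) = -Σ p(x,y) log p(x,y) = 3.0306 bits

Right side — compute H(Y|X) from the conditional distributions:
P(X) = (5/16, 5/16, 3/8), so H(X) = 1.5794 bits
H(Y|X) = Σ_x P(X=x) · H(Y|X=x):
  P(Y|X=0) = (1/5, 3/5, 1/5), H(Y|X=0) = 1.3710, weight P(X=0) = 5/16
  P(Y|X=1) = (1/5, 1/5, 3/5), H(Y|X=1) = 1.3710, weight P(X=1) = 5/16
  P(Y|X=2) = (1/3, 1/3, 1/3), H(Y|X=2) = 1.5850, weight P(X=2) = 3/8
H(Y|X) = 1.4512 bits

H(X) + H(Y|X) = 1.5794 + 1.4512 = 3.0306 bits

Both sides equal 3.0306 bits. ✓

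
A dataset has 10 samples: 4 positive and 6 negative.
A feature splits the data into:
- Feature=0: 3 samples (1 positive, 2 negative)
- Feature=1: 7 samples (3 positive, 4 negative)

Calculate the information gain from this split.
0.0058 bits

Information Gain = H(Y) - H(Y|Feature)

Before split:
P(positive) = 4/10 = 0.4000
H(Y) = 0.9710 bits

After split:
Feature=0: H = 0.9183 bits (weight = 3/10)
Feature=1: H = 0.9852 bits (weight = 7/10)
H(Y|Feature) = (3/10)×0.9183 + (7/10)×0.9852 = 0.9651 bits

Information Gain = 0.9710 - 0.9651 = 0.0058 bits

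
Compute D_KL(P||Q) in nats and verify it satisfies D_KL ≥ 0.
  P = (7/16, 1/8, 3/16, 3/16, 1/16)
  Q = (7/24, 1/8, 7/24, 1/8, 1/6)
0.1093 nats

KL divergence satisfies the Gibbs inequality: D_KL(P||Q) ≥ 0 for all distributions P, Q.

D_KL(P||Q) = Σ p(x) log(p(x)/q(x))
Term by term:
  x=0: 7/16 × log_e[(7/16)/(7/24)] = 0.1774
  x=1: 1/8 × log_e[(1/8)/(1/8)] = 0.0000
  x=2: 3/16 × log_e[(3/16)/(7/24)] = -0.0828
  x=3: 3/16 × log_e[(3/16)/(1/8)] = 0.0760
  x=4: 1/16 × log_e[(1/16)/(1/6)] = -0.0613
D_KL(P||Q) = 0.1093 nats

D_KL(P||Q) = 0.1093 ≥ 0 ✓

This non-negativity is a fundamental property: relative entropy cannot be negative because it measures how different Q is from P.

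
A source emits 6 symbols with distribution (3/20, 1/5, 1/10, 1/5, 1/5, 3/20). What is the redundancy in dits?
0.0116 dits

Redundancy measures how far a source is from maximum entropy:
R = H_max - H(X)

Maximum entropy for 6 symbols: H_max = log_10(6) = 0.7782 dits
Actual entropy: H(X) = 0.7666 dits
Redundancy: R = 0.7782 - 0.7666 = 0.0116 dits

This redundancy represents potential for compression: the source could be compressed by 0.0116 dits per symbol.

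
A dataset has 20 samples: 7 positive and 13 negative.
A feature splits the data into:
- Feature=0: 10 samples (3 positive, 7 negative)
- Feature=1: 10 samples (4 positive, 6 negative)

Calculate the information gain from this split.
0.0079 bits

Information Gain = H(Y) - H(Y|Feature)

Before split:
P(positive) = 7/20 = 0.3500
H(Y) = 0.9341 bits

After split:
Feature=0: H = 0.8813 bits (weight = 10/20)
Feature=1: H = 0.9710 bits (weight = 10/20)
H(Y|Feature) = (10/20)×0.8813 + (10/20)×0.9710 = 0.9261 bits

Information Gain = 0.9341 - 0.9261 = 0.0079 bits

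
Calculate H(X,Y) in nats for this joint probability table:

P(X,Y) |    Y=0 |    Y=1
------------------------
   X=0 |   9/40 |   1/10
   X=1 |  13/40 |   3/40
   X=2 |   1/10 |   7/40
1.6607 nats

Joint entropy is H(X,Y) = -Σ_{x,y} p(x,y) log p(x,y).

Summing over all non-zero entries:
H(X,Y) = -[9/40·log_e(9/40) + 1/10·log_e(1/10) + 13/40·log_e(13/40) + 3/40·log_e(3/40) + 1/10·log_e(1/10) + 7/40·log_e(7/40)]
H(X,Y) = 1.6607 nats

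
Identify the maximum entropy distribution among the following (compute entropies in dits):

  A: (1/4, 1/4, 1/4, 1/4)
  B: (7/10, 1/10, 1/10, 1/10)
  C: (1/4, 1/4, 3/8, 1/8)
A

For a discrete distribution over n outcomes, entropy is maximized by the uniform distribution.

Computing entropies:
H(A) = 0.6021 dits
H(B) = 0.4084 dits
H(C) = 0.5737 dits

The uniform distribution (where all probabilities equal 1/4) achieves the maximum entropy of log_10(4) = 0.6021 dits.

Distribution A has the highest entropy.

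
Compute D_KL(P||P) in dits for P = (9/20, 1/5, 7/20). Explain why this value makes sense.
0.0000 dits

KL divergence satisfies the Gibbs inequality: D_KL(P||Q) ≥ 0 for all distributions P, Q.

D_KL(P||Q) = Σ p(x) log(p(x)/q(x))
Each term is p(x) × log_10(p(x)/p(x)) = p(x) × log_10(1) = 0, so the sum is 0.
D_KL(P||Q) = 0.0000 dits

When P = Q, the KL divergence is exactly 0, as there is no 'divergence' between identical distributions.

This non-negativity is a fundamental property: relative entropy cannot be negative because it measures how different Q is from P.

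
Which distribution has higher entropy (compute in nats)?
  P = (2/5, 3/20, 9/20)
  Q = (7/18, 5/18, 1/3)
Q

Computing entropies in nats:
H(P) = 1.0104
H(Q) = 1.0893

Distribution Q has higher entropy.

Intuition: The distribution closer to uniform (more spread out) has higher entropy.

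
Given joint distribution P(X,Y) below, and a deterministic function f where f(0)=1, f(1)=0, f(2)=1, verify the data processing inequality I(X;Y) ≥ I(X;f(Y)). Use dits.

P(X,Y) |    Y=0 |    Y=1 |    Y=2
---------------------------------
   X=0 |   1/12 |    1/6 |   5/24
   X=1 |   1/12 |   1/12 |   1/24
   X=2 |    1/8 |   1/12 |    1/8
I(X;Y) = 0.0165, I(X;f(Y)) = 0.0037, inequality holds: 0.0165 ≥ 0.0037

Data Processing Inequality: For any Markov chain X → Y → Z, we have I(X;Y) ≥ I(X;Z).

Here Z = f(Y) is a deterministic function of Y, forming X → Y → Z.

Original I(X;Y) = 0.0165 dits

After applying f:
P(X,Z) where Z=f(Y):
- P(X,Z=0) = P(X,Y=1)
- P(X,Z=1) = P(X,Y=0) + P(X,Y=2)

I(X;Z) = I(X;f(Y)) = 0.0037 dits

Verification: 0.0165 ≥ 0.0037 ✓

Information cannot be created by processing; the function f can only lose information about X.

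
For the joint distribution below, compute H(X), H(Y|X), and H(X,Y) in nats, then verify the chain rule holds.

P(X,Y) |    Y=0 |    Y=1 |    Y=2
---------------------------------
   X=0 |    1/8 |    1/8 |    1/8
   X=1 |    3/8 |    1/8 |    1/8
H(X,Y) = 1.6675, H(X) = 0.6616, H(Y|X) = 1.0059 (all in nats)

Chain rule: H(X,Y) = H(X) + H(Y|X)

Left side — joint entropy directly:
H(X,Y) = -Σ p(x,y) log p(x,y) = 1.6675 nats

Right side — compute H(Y|X) from the conditional distributions:
P(X) = (3/8, 5/8), so H(X) = 0.6616 nats
H(Y|X) = Σ_x P(X=x) · H(Y|X=x):
  P(Y|X=0) = (1/3, 1/3, 1/3), H(Y|X=0) = 1.0986, weight P(X=0) = 3/8
  P(Y|X=1) = (3/5, 1/5, 1/5), H(Y|X=1) = 0.9503, weight P(X=1) = 5/8
H(Y|X) = 1.0059 nats

H(X) + H(Y|X) = 0.6616 + 1.0059 = 1.6675 nats

Both sides equal 1.6675 nats. ✓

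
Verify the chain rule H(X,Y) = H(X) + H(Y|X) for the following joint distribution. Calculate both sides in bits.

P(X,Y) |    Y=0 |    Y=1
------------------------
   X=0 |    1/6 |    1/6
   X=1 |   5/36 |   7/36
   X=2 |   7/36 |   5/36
H(X,Y) = 2.5715, H(X) = 1.5850, H(Y|X) = 0.9866 (all in bits)

Chain rule: H(X,Y) = H(X) + H(Y|X)

Left side — joint entropy directly:
H(X,Y) = -Σ p(x,y) log p(x,y) = 2.5715 bits

Right side — compute H(Y|X) from the conditional distributions:
P(X) = (1/3, 1/3, 1/3), so H(X) = 1.5850 bits
H(Y|X) = Σ_x P(X=x) · H(Y|X=x):
  P(Y|X=0) = (1/2, 1/2), H(Y|X=0) = 1.0000, weight P(X=0) = 1/3
  P(Y|X=1) = (5/12, 7/12), H(Y|X=1) = 0.9799, weight P(X=1) = 1/3
  P(Y|X=2) = (7/12, 5/12), H(Y|X=2) = 0.9799, weight P(X=2) = 1/3
H(Y|X) = 0.9866 bits

H(X) + H(Y|X) = 1.5850 + 0.9866 = 2.5715 bits

Both sides equal 2.5715 bits. ✓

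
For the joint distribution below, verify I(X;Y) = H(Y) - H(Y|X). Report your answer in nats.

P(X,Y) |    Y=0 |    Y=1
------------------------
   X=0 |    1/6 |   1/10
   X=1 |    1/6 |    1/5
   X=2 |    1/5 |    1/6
I(X;Y) = 0.0092 nats

Mutual information has multiple equivalent forms:
- I(X;Y) = H(X) - H(X|Y)
- I(X;Y) = H(Y) - H(Y|X)
- I(X;Y) = H(X) + H(Y) - H(X,Y)

Computing all quantities:
H(X) = 1.0882, H(Y) = 0.6909, H(X,Y) = 1.7699
H(X|Y) = 1.0790, H(Y|X) = 0.6817

Verification:
H(X) - H(X|Y) = 1.0882 - 1.0790 = 0.0092
H(Y) - H(Y|X) = 0.6909 - 0.6817 = 0.0092
H(X) + H(Y) - H(X,Y) = 1.0882 + 0.6909 - 1.7699 = 0.0092

All forms give I(X;Y) = 0.0092 nats. ✓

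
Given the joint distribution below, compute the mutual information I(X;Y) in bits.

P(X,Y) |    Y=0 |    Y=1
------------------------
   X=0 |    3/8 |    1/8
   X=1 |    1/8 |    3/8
0.1887 bits

Mutual information: I(X;Y) = H(X) + H(Y) - H(X,Y)

Marginals:
P(X) = (1/2, 1/2), H(X) = 1.0000 bits
P(Y) = (1/2, 1/2), H(Y) = 1.0000 bits

Joint entropy: H(X,Y) = 1.8113 bits

I(X;Y) = 1.0000 + 1.0000 - 1.8113 = 0.1887 bits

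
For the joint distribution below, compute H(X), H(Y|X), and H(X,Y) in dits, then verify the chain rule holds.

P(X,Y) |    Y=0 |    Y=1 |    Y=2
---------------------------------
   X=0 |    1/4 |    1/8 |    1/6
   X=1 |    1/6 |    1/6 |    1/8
H(X,Y) = 0.7654, H(X) = 0.2995, H(Y|X) = 0.4658 (all in dits)

Chain rule: H(X,Y) = H(X) + H(Y|X)

Left side — joint entropy directly:
H(X,Y) = -Σ p(x,y) log p(x,y) = 0.7654 dits

Right side — compute H(Y|X) from the conditional distributions:
P(X) = (13/24, 11/24), so H(X) = 0.2995 dits
H(Y|X) = Σ_x P(X=x) · H(Y|X=x):
  P(Y|X=0) = (6/13, 3/13, 4/13), H(Y|X=0) = 0.4594, weight P(X=0) = 13/24
  P(Y|X=1) = (4/11, 4/11, 3/11), H(Y|X=1) = 0.4734, weight P(X=1) = 11/24
H(Y|X) = 0.4658 dits

H(X) + H(Y|X) = 0.2995 + 0.4658 = 0.7654 dits

Both sides equal 0.7654 dits. ✓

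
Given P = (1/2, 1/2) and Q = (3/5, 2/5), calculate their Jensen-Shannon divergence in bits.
0.0073 bits

Jensen-Shannon divergence is:
JSD(P||Q) = 0.5 × D_KL(P||M) + 0.5 × D_KL(Q||M)
where M = 0.5 × (P + Q) is the mixture distribution.

M = 0.5 × (1/2, 1/2) + 0.5 × (3/5, 2/5) = (11/20, 9/20)

D_KL(P||M) = 0.0072 bits
D_KL(Q||M) = 0.0073 bits

JSD(P||Q) = 0.5 × 0.0072 + 0.5 × 0.0073 = 0.0073 bits

Unlike KL divergence, JSD is symmetric and bounded: 0 ≤ JSD ≤ log(2).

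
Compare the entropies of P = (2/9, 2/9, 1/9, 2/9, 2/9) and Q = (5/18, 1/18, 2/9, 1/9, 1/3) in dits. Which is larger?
P

Computing entropies in dits:
H(P) = 0.6867
H(Q) = 0.6345

Distribution P has higher entropy.

Intuition: The distribution closer to uniform (more spread out) has higher entropy.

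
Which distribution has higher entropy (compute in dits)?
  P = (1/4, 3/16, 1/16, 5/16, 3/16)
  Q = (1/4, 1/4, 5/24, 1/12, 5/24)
Q

Computing entropies in dits:
H(P) = 0.6563
H(Q) = 0.6748

Distribution Q has higher entropy.

Intuition: The distribution closer to uniform (more spread out) has higher entropy.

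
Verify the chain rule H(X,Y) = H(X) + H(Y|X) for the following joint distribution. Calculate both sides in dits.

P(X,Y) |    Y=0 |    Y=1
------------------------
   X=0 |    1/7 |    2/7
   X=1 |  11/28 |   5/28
H(X,Y) = 0.5692, H(X) = 0.2966, H(Y|X) = 0.2726 (all in dits)

Chain rule: H(X,Y) = H(X) + H(Y|X)

Left side — joint entropy directly:
H(X,Y) = -Σ p(x,y) log p(x,y) = 0.5692 dits

Right side — compute H(Y|X) from the conditional distributions:
P(X) = (3/7, 4/7), so H(X) = 0.2966 dits
H(Y|X) = Σ_x P(X=x) · H(Y|X=x):
  P(Y|X=0) = (1/3, 2/3), H(Y|X=0) = 0.2764, weight P(X=0) = 3/7
  P(Y|X=1) = (11/16, 5/16), H(Y|X=1) = 0.2697, weight P(X=1) = 4/7
H(Y|X) = 0.2726 dits

H(X) + H(Y|X) = 0.2966 + 0.2726 = 0.5692 dits

Both sides equal 0.5692 dits. ✓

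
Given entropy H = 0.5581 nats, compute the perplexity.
1.7473

Perplexity is e^H (or exp(H) for natural log).

H = 0.5581 nats
Perplexity = e^0.5581 = 1.7473

Interpretation: The model's uncertainty is equivalent to choosing uniformly among 1.7 options.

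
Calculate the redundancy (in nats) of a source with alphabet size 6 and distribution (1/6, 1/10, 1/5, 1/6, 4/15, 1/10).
0.0596 nats

Redundancy measures how far a source is from maximum entropy:
R = H_max - H(X)

Maximum entropy for 6 symbols: H_max = log_e(6) = 1.7918 nats
Actual entropy: H(X) = 1.7321 nats
Redundancy: R = 1.7918 - 1.7321 = 0.0596 nats

This redundancy represents potential for compression: the source could be compressed by 0.0596 nats per symbol.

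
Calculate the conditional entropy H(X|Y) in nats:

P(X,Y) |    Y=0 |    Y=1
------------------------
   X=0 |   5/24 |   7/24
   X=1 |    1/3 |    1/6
0.6613 nats

Using the chain rule: H(X|Y) = H(X,Y) - H(Y)

First, compute H(X,Y) = 1.3510 nats

Marginal P(Y) = (13/24, 11/24)
H(Y) = 0.6897 nats

H(X|Y) = H(X,Y) - H(Y) = 1.3510 - 0.6897 = 0.6613 nats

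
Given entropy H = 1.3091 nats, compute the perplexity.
3.7028

Perplexity is e^H (or exp(H) for natural log).

H = 1.3091 nats
Perplexity = e^1.3091 = 3.7028

Interpretation: The model's uncertainty is equivalent to choosing uniformly among 3.7 options.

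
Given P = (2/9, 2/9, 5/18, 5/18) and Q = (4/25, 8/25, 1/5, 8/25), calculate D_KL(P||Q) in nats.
0.0439 nats

KL divergence: D_KL(P||Q) = Σ p(x) log(p(x)/q(x))

Computing term by term:
  x=0: 2/9 × log_e[(2/9)/(4/25)] = 2/9 × 0.3285 = 0.0730
  x=1: 2/9 × log_e[(2/9)/(8/25)] = 2/9 × -0.3646 = -0.0810
  x=2: 5/18 × log_e[(5/18)/(1/5)] = 5/18 × 0.3285 = 0.0913
  x=3: 5/18 × log_e[(5/18)/(8/25)] = 5/18 × -0.1415 = -0.0393

D_KL(P||Q) = 0.0439 nats

Note: KL divergence is always non-negative and equals 0 iff P = Q.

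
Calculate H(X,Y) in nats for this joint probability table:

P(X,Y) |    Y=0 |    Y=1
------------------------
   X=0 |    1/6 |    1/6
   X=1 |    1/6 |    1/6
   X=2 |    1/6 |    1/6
1.7918 nats

Joint entropy is H(X,Y) = -Σ_{x,y} p(x,y) log p(x,y).

Summing over all non-zero entries:
H(X,Y) = -[1/6·log_e(1/6) + 1/6·log_e(1/6) + 1/6·log_e(1/6) + 1/6·log_e(1/6) + 1/6·log_e(1/6) + 1/6·log_e(1/6)]
H(X,Y) = 1.7918 nats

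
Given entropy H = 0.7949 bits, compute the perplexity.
1.7350

Perplexity is 2^H (or exp(H) for natural log).

H = 0.7949 bits
Perplexity = 2^0.7949 = 1.7350

Interpretation: The model's uncertainty is equivalent to choosing uniformly among 1.7 options.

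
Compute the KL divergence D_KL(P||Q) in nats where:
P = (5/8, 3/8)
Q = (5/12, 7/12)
0.0877 nats

KL divergence: D_KL(P||Q) = Σ p(x) log(p(x)/q(x))

Computing term by term:
  x=0: 5/8 × log_e[(5/8)/(5/12)] = 5/8 × 0.4055 = 0.2534
  x=1: 3/8 × log_e[(3/8)/(7/12)] = 3/8 × -0.4418 = -0.1657

D_KL(P||Q) = 0.0877 nats

Note: KL divergence is always non-negative and equals 0 iff P = Q.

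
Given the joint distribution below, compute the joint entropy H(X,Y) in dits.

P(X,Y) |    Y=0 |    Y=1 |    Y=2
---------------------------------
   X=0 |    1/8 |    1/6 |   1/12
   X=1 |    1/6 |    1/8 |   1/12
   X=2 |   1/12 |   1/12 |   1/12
0.9348 dits

Joint entropy is H(X,Y) = -Σ_{x,y} p(x,y) log p(x,y).

Summing over all non-zero entries:
H(X,Y) = -[1/8·log_10(1/8) + 1/6·log_10(1/6) + 1/12·log_10(1/12) + 1/6·log_10(1/6) + 1/8·log_10(1/8) + 1/12·log_10(1/12) + 1/12·log_10(1/12) + 1/12·log_10(1/12) + 1/12·log_10(1/12)]
H(X,Y) = 0.9348 dits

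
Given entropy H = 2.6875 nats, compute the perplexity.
14.6949

Perplexity is e^H (or exp(H) for natural log).

H = 2.6875 nats
Perplexity = e^2.6875 = 14.6949

Interpretation: The model's uncertainty is equivalent to choosing uniformly among 14.7 options.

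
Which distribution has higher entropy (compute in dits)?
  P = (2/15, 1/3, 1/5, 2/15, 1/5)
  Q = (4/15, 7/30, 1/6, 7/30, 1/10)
Q

Computing entropies in dits:
H(P) = 0.6720
H(Q) = 0.6777

Distribution Q has higher entropy.

Intuition: The distribution closer to uniform (more spread out) has higher entropy.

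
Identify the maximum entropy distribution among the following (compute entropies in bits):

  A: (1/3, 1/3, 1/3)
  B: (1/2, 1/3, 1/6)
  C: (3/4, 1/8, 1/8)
A

For a discrete distribution over n outcomes, entropy is maximized by the uniform distribution.

Computing entropies:
H(A) = 1.5850 bits
H(B) = 1.4591 bits
H(C) = 1.0613 bits

The uniform distribution (where all probabilities equal 1/3) achieves the maximum entropy of log_2(3) = 1.5850 bits.

Distribution A has the highest entropy.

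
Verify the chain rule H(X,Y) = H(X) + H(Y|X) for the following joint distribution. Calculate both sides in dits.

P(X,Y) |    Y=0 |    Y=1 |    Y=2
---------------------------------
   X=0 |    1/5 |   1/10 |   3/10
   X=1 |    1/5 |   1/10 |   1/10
H(X,Y) = 0.7365, H(X) = 0.2923, H(Y|X) = 0.4442 (all in dits)

Chain rule: H(X,Y) = H(X) + H(Y|X)

Left side — joint entropy directly:
H(X,Y) = -Σ p(x,y) log p(x,y) = 0.7365 dits

Right side — compute H(Y|X) from the conditional distributions:
P(X) = (3/5, 2/5), so H(X) = 0.2923 dits
H(Y|X) = Σ_x P(X=x) · H(Y|X=x):
  P(Y|X=0) = (1/3, 1/6, 1/2), H(Y|X=0) = 0.4392, weight P(X=0) = 3/5
  P(Y|X=1) = (1/2, 1/4, 1/4), H(Y|X=1) = 0.4515, weight P(X=1) = 2/5
H(Y|X) = 0.4442 dits

H(X) + H(Y|X) = 0.2923 + 0.4442 = 0.7365 dits

Both sides equal 0.7365 dits. ✓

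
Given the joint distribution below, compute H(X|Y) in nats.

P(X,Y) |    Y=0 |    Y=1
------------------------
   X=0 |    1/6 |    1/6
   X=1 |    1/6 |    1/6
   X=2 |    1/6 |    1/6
1.0986 nats

Using the chain rule: H(X|Y) = H(X,Y) - H(Y)

First, compute H(X,Y) = 1.7918 nats

Marginal P(Y) = (1/2, 1/2)
H(Y) = 0.6931 nats

H(X|Y) = H(X,Y) - H(Y) = 1.7918 - 0.6931 = 1.0986 nats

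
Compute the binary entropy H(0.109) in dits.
0.1496 dits

The binary entropy function is:
H(p) = -p log(p) - (1-p) log(1-p)

H(0.109) = -0.109 × log_10(0.109) - 0.891 × log_10(0.891)
H(0.109) = 0.1496 dits

Note: Binary entropy is maximized at p=0.5 (H=1 bit) and minimized at p=0 or p=1 (H=0).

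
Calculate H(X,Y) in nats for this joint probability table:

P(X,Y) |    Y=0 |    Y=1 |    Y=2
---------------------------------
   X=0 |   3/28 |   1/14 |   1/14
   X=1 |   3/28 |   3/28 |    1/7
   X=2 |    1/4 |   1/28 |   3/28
2.0778 nats

Joint entropy is H(X,Y) = -Σ_{x,y} p(x,y) log p(x,y).

Summing over all non-zero entries:
H(X,Y) = -[3/28·log_e(3/28) + 1/14·log_e(1/14) + 1/14·log_e(1/14) + 3/28·log_e(3/28) + 3/28·log_e(3/28) + 1/7·log_e(1/7) + 1/4·log_e(1/4) + 1/28·log_e(1/28) + 3/28·log_e(3/28)]
H(X,Y) = 2.0778 nats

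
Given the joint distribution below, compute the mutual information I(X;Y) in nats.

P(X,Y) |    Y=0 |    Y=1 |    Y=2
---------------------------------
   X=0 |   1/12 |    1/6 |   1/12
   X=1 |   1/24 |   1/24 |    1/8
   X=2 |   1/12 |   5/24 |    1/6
0.0399 nats

Mutual information: I(X;Y) = H(X) + H(Y) - H(X,Y)

Marginals:
P(X) = (1/3, 5/24, 11/24), H(X) = 1.0506 nats
P(Y) = (5/24, 5/12, 3/8), H(Y) = 1.0594 nats

Joint entropy: H(X,Y) = 2.0700 nats

I(X;Y) = 1.0506 + 1.0594 - 2.0700 = 0.0399 nats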